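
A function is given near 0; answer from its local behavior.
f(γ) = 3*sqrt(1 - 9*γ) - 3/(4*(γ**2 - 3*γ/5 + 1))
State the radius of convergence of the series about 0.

The radius of convergence is 1/9.

Denominator factor (γ**2 - 3*γ/5 + 1): discriminant -91/25, complex-conjugate roots (3/10) + ((1/10)*sqrt(91))*i and (3/10) - ((1/10)*sqrt(91))*i; poles of order 1, moduli 1 and 1.
Branch term (3)*sqrt(1 - γ/(1/9)): its argument vanishes at γ = 1/9, a square-root branch point, modulus 1/9.
The radius of convergence is the smallest modulus among the singular points: 1/9.


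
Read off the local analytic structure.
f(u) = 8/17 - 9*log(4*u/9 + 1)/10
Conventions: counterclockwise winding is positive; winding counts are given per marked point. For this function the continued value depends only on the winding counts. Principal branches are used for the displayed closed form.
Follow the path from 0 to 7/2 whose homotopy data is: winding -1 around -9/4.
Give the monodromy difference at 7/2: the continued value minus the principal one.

Continued minus principal equals (9/5)*pi*i.

The rational part is single-valued and drops out of the difference; each branch term changes only by its own monodromy.
(-9/10)*log(1 - u/(-9/4)): each positive loop around -9/4 adds 2*pi*i to the log, so winding -1 contributes (-9/10)*(-1)*2*pi*i = (9/5)*pi*i.
Summing the contributions at u = 7/2 gives (9/5)*pi*i.


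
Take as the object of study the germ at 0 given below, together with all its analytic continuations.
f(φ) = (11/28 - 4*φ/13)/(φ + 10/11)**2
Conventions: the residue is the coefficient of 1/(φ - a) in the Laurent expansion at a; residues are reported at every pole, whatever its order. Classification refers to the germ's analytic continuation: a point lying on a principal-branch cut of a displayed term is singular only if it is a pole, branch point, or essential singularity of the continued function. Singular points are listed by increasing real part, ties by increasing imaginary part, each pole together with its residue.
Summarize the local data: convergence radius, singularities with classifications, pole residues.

Denominator factor (φ + 10/11)^2: pole of order 2 at -10/11, modulus 10/11.
The radius of convergence is the smallest modulus among the singular points: 10/11.
At the order-2 pole -10/11 set g(φ) = (φ - (-10/11))^2*f(φ) = 11/28 - 4*φ/13.
Order-2 pole: residue = g'(a); g'(-10/11) = -4/13, so the residue is -4/13.

Radius of convergence at 0: 10/11.
At -10/11: a pole of order 2; residue -4/13.


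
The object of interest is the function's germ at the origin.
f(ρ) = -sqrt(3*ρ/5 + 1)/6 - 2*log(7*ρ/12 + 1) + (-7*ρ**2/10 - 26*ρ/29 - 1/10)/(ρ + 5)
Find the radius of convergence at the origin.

Denominator factor (ρ + 5): pole of order 1 at -5, modulus 5.
Branch term (-1/6)*sqrt(1 - ρ/(-5/3)): its argument vanishes at ρ = -5/3, a square-root branch point, modulus 5/3.
Branch term (-2)*log(1 - ρ/(-12/7)): its argument vanishes at ρ = -12/7, a logarithmic branch point, modulus 12/7.
The radius of convergence is the smallest modulus among the singular points: 5/3.

The radius of convergence is 5/3.


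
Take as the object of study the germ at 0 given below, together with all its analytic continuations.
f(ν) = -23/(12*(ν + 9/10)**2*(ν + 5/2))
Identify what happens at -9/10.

The point is a pole of order 2.

The denominator factor ν + 9/10 vanishes at -9/10 and appears to the power 2; the numerator there equals -23/12, nonzero, and no other factor vanishes.
Hence a pole whose order is the multiplicity, 2.


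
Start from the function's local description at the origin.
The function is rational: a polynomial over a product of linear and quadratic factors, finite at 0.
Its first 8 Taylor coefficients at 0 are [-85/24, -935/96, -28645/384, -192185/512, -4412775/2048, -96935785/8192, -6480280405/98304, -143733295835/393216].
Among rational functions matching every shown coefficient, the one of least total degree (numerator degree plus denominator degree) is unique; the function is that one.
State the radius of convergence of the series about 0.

No rational of total degree below 4 reproduces all 8 coefficients; solving the [0/4] Pade equations on them gives f(θ) = 17/(12*(θ + 2)**2*(θ**2 + 3*θ/8 - 1/10)), whose expansion matches every shown term.
Denominator factor (θ + 2)^2: pole of order 2 at -2, modulus 2.
Denominator factor (θ**2 + 3*θ/8 - 1/10): discriminant 173/320, real irrational roots -3/16 + (1/80)*sqrt(865) and -3/16 - (1/80)*sqrt(865); poles of order 1, moduli -3/16 + (1/80)*sqrt(865) and 3/16 + (1/80)*sqrt(865).
The radius of convergence is the smallest modulus among the singular points: -3/16 + (1/80)*sqrt(865).

The radius of convergence is -3/16 + (1/80)*sqrt(865).


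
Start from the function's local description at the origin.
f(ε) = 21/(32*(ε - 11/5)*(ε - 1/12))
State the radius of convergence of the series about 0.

Denominator factor (ε - 11/5): pole of order 1 at 11/5, modulus 11/5.
Denominator factor (ε - 1/12): pole of order 1 at 1/12, modulus 1/12.
The radius of convergence is the smallest modulus among the singular points: 1/12.

The radius of convergence is 1/12.


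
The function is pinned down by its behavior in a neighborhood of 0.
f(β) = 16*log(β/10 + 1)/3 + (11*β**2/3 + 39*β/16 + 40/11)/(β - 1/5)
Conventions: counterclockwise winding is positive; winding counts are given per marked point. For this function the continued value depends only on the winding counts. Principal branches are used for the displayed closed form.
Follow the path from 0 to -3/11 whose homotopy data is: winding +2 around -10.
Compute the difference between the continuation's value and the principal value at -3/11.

Continued minus principal equals (64/3)*pi*i.

The rational part is single-valued and drops out of the difference; each branch term changes only by its own monodromy.
(16/3)*log(1 - β/(-10)): each positive loop around -10 adds 2*pi*i to the log, so winding +2 contributes (16/3)*(2)*2*pi*i = (64/3)*pi*i.
Summing the contributions at β = -3/11 gives (64/3)*pi*i.


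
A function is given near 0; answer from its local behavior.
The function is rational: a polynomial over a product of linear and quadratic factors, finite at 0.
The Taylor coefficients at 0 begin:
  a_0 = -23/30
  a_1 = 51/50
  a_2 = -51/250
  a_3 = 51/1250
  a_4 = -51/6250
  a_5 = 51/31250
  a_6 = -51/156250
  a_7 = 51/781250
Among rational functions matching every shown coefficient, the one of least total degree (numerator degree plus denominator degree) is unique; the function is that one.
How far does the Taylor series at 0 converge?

No rational of total degree below 2 reproduces all 8 coefficients; solving the [1/1] Pade equations on them gives f(ν) = (13*ν/3 - 23/6)/(ν + 5), whose expansion matches every shown term.
Denominator factor (ν + 5): pole of order 1 at -5, modulus 5.
The radius of convergence is the smallest modulus among the singular points: 5.

The radius of convergence is 5.


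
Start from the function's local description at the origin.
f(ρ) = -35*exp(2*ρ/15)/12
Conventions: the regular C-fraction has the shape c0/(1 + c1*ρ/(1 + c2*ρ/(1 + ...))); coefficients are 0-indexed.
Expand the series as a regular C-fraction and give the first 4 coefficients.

The regular C-fraction coefficients are [-35/12, -2/15, 1/15, -1/45].

Taylor coefficients (expand at 0): a_0 = -35/12, a_1 = -7/18, a_2 = -7/270, a_3 = -7/6075.
c0 = a_0 = -35/12. Peel one level at a time: if S = 1 + c*ρ/S' with S'(0) = 1, then c is the ρ-coefficient of S and S' = c*ρ/(S - 1).
S_1 = c0/f = 1 + (-2/15)*ρ + (2/225)*ρ^2 + ...; c1 = -2/15.
S_2 = c1*ρ/(S_1 - 1) = 1 + (1/15)*ρ + (1/675)*ρ^2 + ...; c2 = 1/15.
S_3 = c2*ρ/(S_2 - 1) = 1 + (-1/45)*ρ + ...; c3 = -1/45.


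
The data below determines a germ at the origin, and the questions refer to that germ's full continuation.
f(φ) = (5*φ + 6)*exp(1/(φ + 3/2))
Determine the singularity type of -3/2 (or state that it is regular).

The exponent 1/(φ - (-3/2)) has a pole at -3/2, so exp(1/(φ - (-3/2))) takes every nonzero value near it: an essential singularity (not a pole of any order).

The point is an essential singularity.


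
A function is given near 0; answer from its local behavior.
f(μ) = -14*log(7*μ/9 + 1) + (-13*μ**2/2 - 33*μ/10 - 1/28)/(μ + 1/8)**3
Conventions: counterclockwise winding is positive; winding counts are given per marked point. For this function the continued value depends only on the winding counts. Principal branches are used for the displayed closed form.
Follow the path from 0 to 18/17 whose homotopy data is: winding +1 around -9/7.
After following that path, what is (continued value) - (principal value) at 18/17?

Continued minus principal equals -(28)*pi*i.

The rational part is single-valued and drops out of the difference; each branch term changes only by its own monodromy.
(-14)*log(1 - μ/(-9/7)): each positive loop around -9/7 adds 2*pi*i to the log, so winding +1 contributes (-14)*(1)*2*pi*i = -(28)*pi*i.
Summing the contributions at μ = 18/17 gives -(28)*pi*i.


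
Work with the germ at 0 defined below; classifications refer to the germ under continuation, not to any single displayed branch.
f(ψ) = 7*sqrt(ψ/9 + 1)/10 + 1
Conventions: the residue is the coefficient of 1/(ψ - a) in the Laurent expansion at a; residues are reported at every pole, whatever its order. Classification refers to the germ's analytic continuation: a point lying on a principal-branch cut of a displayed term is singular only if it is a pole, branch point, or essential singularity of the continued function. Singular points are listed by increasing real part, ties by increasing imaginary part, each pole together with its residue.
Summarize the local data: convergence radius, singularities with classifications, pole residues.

Branch term (7/10)*sqrt(1 - ψ/(-9)): its argument vanishes at ψ = -9, a square-root branch point, modulus 9.
The radius of convergence is the smallest modulus among the singular points: 9.

Radius of convergence at 0: 9.
At -9: an algebraic (square-root) branch point.


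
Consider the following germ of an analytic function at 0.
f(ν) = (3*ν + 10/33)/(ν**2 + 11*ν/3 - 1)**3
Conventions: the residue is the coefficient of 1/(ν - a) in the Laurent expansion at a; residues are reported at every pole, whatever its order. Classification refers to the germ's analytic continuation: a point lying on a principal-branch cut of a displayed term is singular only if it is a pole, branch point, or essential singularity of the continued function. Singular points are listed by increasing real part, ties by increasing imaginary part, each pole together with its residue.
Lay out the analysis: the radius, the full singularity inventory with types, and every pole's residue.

Radius of convergence at 0: -11/6 + (1/6)*sqrt(157).
At -11/6 - (1/6)*sqrt(157): a pole of order 3; residue (83349/42568823)*sqrt(157).
At -11/6 + (1/6)*sqrt(157): a pole of order 3; residue -(83349/42568823)*sqrt(157).

Denominator factor (ν**2 + 11*ν/3 - 1)^3: discriminant 157/9, real irrational roots -11/6 + (1/6)*sqrt(157) and -11/6 - (1/6)*sqrt(157); poles of order 3, moduli -11/6 + (1/6)*sqrt(157) and 11/6 + (1/6)*sqrt(157).
The radius of convergence is the smallest modulus among the singular points: -11/6 + (1/6)*sqrt(157).
The factor ν**2 + 11*ν/3 - 1 splits as (ν - a)(ν - a') with a = -11/6 - (1/6)*sqrt(157), a' = -11/6 + (1/6)*sqrt(157). At the order-3 pole a set g(ν) = (ν - a)^3*f(ν) = [3*ν + 10/33] / (ν - a')^3.
Order-3 pole: residue = g''(a)/2; g''(-11/6 - (1/6)*sqrt(157)) = (166698/42568823)*sqrt(157), so the residue is (83349/42568823)*sqrt(157).
The factor ν**2 + 11*ν/3 - 1 splits as (ν - a)(ν - a') with a = -11/6 + (1/6)*sqrt(157), a' = -11/6 - (1/6)*sqrt(157). At the order-3 pole a set g(ν) = (ν - a)^3*f(ν) = [3*ν + 10/33] / (ν - a')^3.
Order-3 pole: residue = g''(a)/2; g''(-11/6 + (1/6)*sqrt(157)) = -(166698/42568823)*sqrt(157), so the residue is -(83349/42568823)*sqrt(157).
List the singular points by increasing real part (a conjugate pair: the negative imaginary part first).


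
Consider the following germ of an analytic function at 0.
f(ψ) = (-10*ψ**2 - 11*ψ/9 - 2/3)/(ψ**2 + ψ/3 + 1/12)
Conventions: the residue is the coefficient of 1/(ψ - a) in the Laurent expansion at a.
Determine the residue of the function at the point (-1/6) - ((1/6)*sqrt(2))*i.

The residue is (19/18) - ((5/18)*sqrt(2))*i.

The factor ψ**2 + ψ/3 + 1/12 splits as (ψ - a)(ψ - a') with a = (-1/6) - ((1/6)*sqrt(2))*i, a' = (-1/6) + ((1/6)*sqrt(2))*i. At the order-1 pole a set g(ψ) = (ψ - a)*f(ψ) = [-10*ψ**2 - 11*ψ/9 - 2/3] / (ψ - a').
Simple pole: residue = g(a) at a = (-1/6) - ((1/6)*sqrt(2))*i, which is (19/18) - ((5/18)*sqrt(2))*i.


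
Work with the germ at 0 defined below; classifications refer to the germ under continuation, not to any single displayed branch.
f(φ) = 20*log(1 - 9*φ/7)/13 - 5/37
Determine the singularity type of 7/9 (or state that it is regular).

The point is a logarithmic branch point.

The term (20/13)*log(1 - φ/(7/9)) has argument 1 - 7/9/(7/9) = 0 at 7/9: a logarithmic (infinitely-sheeted) branch point; the remaining terms are analytic or single-valued there.


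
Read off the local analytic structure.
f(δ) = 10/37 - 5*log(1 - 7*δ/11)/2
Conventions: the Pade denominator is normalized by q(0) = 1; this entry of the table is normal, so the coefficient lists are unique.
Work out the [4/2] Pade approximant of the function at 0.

The Pade approximant has numerator coefficients [10/37, 3325/2442, -42973/53724, 343/7986, 2401/1054152]; denominator coefficients [1, -28/33, 98/605].

Taylor coefficients needed (expand at 0): a_0 = 10/37, a_1 = 35/22, a_2 = 245/484, a_3 = 1715/7986, a_4 = 12005/117128, a_5 = 16807/322102, a_6 = 588245/21258732.
Write the denominator as Q(δ) = 1 + q1*δ + q2*δ^2. Requiring Q*f - P = O(δ^7) with deg P <= 4 kills the coefficients of δ^5..δ^6 in Q*f:
  δ^5: a_5 + q1*a_4 + q2*a_3 = 0, i.e. 16807/322102 + (12005/117128)*q1 + (1715/7986)*q2 = 0.
  δ^6: a_6 + q1*a_5 + q2*a_4 = 0, i.e. 588245/21258732 + (16807/322102)*q1 + (12005/117128)*q2 = 0.
Solving this linear system: q1 = -28/33, q2 = 98/605.
The numerator is Q*f truncated at degree 4: P0 = a_0 = 10/37; P1 = a_1 + q1*a_0 = 3325/2442; P2 = a_2 + q1*a_1 + q2*a_0 = -42973/53724; P3 = a_3 + q1*a_2 + q2*a_1 = 343/7986; P4 = a_4 + q1*a_3 + q2*a_2 = 2401/1054152.


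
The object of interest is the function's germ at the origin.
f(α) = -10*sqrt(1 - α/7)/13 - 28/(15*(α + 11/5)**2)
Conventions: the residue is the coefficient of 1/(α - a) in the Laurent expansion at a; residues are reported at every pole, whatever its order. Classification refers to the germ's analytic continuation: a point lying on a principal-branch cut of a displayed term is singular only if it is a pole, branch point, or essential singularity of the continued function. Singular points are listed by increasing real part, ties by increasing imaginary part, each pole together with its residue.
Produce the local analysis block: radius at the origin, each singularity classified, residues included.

Denominator factor (α + 11/5)^2: pole of order 2 at -11/5, modulus 11/5.
Branch term (-10/13)*sqrt(1 - α/(7)): its argument vanishes at α = 7, a square-root branch point, modulus 7.
The radius of convergence is the smallest modulus among the singular points: 11/5.
The branch term is analytic at -11/5 and contributes nothing to the residue; only the rational part matters.
At the order-2 pole -11/5 set g(α) = (α - (-11/5))^2*(rational part) = -28/15.
Order-2 pole: residue = g'(a); g'(-11/5) = 0, so the residue is 0.
List the singular points by increasing real part (a conjugate pair: the negative imaginary part first).

Radius of convergence at 0: 11/5.
At -11/5: a pole of order 2; residue 0.
At 7: an algebraic (square-root) branch point.


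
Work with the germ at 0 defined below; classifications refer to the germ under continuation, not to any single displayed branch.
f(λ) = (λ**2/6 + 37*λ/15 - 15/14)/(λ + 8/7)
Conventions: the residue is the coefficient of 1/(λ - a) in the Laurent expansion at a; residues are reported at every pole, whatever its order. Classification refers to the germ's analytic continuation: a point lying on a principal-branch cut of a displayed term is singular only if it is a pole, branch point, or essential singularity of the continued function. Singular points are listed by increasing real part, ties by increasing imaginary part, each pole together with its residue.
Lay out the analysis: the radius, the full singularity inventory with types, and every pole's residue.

Denominator factor (λ + 8/7): pole of order 1 at -8/7, modulus 8/7.
The radius of convergence is the smallest modulus among the singular points: 8/7.
At the order-1 pole -8/7 set g(λ) = (λ - (-8/7))*f(λ) = λ**2/6 + 37*λ/15 - 15/14.
Simple pole: residue = g(a) at a = -8/7, which is -5399/1470.

Radius of convergence at 0: 8/7.
At -8/7: a pole of order 1; residue -5399/1470.


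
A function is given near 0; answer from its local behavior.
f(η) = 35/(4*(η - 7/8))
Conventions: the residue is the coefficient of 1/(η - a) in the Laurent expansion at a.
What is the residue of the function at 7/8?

The residue is 35/4.

At the order-1 pole 7/8 set g(η) = (η - (7/8))*f(η) = 35/4.
Simple pole: residue = g(a) at a = 7/8, which is 35/4.


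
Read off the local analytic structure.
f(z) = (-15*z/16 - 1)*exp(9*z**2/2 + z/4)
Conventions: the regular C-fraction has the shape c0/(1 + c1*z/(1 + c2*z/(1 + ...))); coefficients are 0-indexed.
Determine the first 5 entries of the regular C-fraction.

The regular C-fraction coefficients are [-1, -19/16, -859/304, 401267/97926, -1716561859/2068130118].

Taylor coefficients (expand at 0): a_0 = -1, a_1 = -19/16, a_2 = -305/64, a_3 = -8257/1536, a_4 = -1087/96.
c0 = a_0 = -1. Peel one level at a time: if S = 1 + c*z/S' with S'(0) = 1, then c is the z-coefficient of S and S' = c*z/(S - 1).
S_1 = c0/f = 1 + (-19/16)*z + (-859/256)*z^2 + ...; c1 = -19/16.
S_2 = c1*z/(S_1 - 1) = 1 + (-859/304)*z + (401267/34656)*z^2 + ...; c2 = -859/304.
S_3 = c2*z/(S_2 - 1) = 1 + (401267/97926)*z + (90345361/26563716)*z^2 + ...; c3 = 401267/97926.
S_4 = c3*z/(S_3 - 1) = 1 + (-1716561859/2068130118)*z + ...; c4 = -1716561859/2068130118.


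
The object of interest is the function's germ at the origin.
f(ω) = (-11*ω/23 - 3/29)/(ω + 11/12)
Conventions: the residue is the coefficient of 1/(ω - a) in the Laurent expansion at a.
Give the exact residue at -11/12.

The residue is 2681/8004.

At the order-1 pole -11/12 set g(ω) = (ω - (-11/12))*f(ω) = -11*ω/23 - 3/29.
Simple pole: residue = g(a) at a = -11/12, which is 2681/8004.


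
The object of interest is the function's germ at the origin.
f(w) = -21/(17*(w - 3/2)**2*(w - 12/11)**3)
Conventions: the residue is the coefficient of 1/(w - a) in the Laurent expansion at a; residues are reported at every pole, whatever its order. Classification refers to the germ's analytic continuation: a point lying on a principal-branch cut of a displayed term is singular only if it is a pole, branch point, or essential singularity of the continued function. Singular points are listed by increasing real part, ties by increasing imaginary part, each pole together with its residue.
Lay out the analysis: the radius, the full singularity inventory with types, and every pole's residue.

Denominator factor (w - 12/11)^3: pole of order 3 at 12/11, modulus 12/11.
Denominator factor (w - 3/2)^2: pole of order 2 at 3/2, modulus 3/2.
The radius of convergence is the smallest modulus among the singular points: 12/11.
At the order-3 pole 12/11 set g(w) = (w - (12/11))^3*f(w) = -21/(17*(w - 3/2)**2).
Order-3 pole: residue = g''(a)/2; g''(12/11) = -3279584/12393, so the residue is -1639792/12393.
At the order-2 pole 3/2 set g(w) = (w - (3/2))^2*f(w) = -21/(17*(w - 12/11)**3).
Order-2 pole: residue = g'(a); g'(3/2) = 1639792/12393, so the residue is 1639792/12393.
List the singular points by increasing real part (a conjugate pair: the negative imaginary part first).

Radius of convergence at 0: 12/11.
At 12/11: a pole of order 3; residue -1639792/12393.
At 3/2: a pole of order 2; residue 1639792/12393.


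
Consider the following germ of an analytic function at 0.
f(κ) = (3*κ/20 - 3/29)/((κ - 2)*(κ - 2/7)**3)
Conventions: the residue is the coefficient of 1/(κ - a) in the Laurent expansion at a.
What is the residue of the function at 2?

The residue is 6517/167040.

At the order-1 pole 2 set g(κ) = (κ - (2))*f(κ) = (3*κ/20 - 3/29)/(κ - 2/7)**3.
Simple pole: residue = g(a) at a = 2, which is 6517/167040.


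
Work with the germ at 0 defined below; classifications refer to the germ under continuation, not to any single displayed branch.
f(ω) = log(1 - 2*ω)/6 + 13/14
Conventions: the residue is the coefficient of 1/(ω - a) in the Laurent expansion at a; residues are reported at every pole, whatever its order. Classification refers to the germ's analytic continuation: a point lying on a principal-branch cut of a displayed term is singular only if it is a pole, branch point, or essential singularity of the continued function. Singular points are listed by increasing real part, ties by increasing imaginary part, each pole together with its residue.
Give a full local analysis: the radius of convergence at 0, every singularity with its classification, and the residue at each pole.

Branch term (1/6)*log(1 - ω/(1/2)): its argument vanishes at ω = 1/2, a logarithmic branch point, modulus 1/2.
The radius of convergence is the smallest modulus among the singular points: 1/2.

Radius of convergence at 0: 1/2.
At 1/2: a logarithmic branch point.


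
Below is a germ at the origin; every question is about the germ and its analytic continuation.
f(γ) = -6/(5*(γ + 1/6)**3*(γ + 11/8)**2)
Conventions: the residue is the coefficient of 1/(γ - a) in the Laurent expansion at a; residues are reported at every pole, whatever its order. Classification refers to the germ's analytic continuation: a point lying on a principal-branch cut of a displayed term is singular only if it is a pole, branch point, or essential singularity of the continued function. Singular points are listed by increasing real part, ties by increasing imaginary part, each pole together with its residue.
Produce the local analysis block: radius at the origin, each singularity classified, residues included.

Denominator factor (γ + 11/8)^2: pole of order 2 at -11/8, modulus 11/8.
Denominator factor (γ + 1/6)^3: pole of order 3 at -1/6, modulus 1/6.
The radius of convergence is the smallest modulus among the singular points: 1/6.
At the order-2 pole -11/8 set g(γ) = (γ - (-11/8))^2*f(γ) = -6/(5*(γ + 1/6)**3).
Order-2 pole: residue = g'(a); g'(-11/8) = 5971968/3536405, so the residue is 5971968/3536405.
At the order-3 pole -1/6 set g(γ) = (γ - (-1/6))^3*f(γ) = -6/(5*(γ + 11/8)**2).
Order-3 pole: residue = g''(a)/2; g''(-1/6) = -11943936/3536405, so the residue is -5971968/3536405.
List the singular points by increasing real part (a conjugate pair: the negative imaginary part first).

Radius of convergence at 0: 1/6.
At -11/8: a pole of order 2; residue 5971968/3536405.
At -1/6: a pole of order 3; residue -5971968/3536405.


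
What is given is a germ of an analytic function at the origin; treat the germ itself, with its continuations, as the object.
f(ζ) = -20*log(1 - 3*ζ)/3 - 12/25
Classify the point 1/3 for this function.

The point is a logarithmic branch point.

The term (-20/3)*log(1 - ζ/(1/3)) has argument 1 - 1/3/(1/3) = 0 at 1/3: a logarithmic (infinitely-sheeted) branch point; the remaining terms are analytic or single-valued there.


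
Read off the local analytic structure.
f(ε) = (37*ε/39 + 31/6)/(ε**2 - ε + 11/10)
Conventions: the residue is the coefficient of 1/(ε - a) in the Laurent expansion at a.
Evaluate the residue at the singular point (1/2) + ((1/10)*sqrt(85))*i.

The residue is (37/78) - ((220/663)*sqrt(85))*i.

The factor ε**2 - ε + 11/10 splits as (ε - a)(ε - a') with a = (1/2) + ((1/10)*sqrt(85))*i, a' = (1/2) - ((1/10)*sqrt(85))*i. At the order-1 pole a set g(ε) = (ε - a)*f(ε) = [37*ε/39 + 31/6] / (ε - a').
Simple pole: residue = g(a) at a = (1/2) + ((1/10)*sqrt(85))*i, which is (37/78) - ((220/663)*sqrt(85))*i.


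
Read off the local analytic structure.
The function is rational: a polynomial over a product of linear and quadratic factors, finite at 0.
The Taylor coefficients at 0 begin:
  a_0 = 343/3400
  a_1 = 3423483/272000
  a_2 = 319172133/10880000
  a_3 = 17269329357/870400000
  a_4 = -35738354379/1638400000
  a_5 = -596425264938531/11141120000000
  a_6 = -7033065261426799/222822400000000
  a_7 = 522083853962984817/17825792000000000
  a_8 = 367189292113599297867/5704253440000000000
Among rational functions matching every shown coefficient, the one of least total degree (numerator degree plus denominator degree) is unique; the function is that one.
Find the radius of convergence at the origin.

The radius of convergence is (1/7)*sqrt(70).

No rational of total degree below 7 reproduces all 9 coefficients; solving the [1/6] Pade equations on them gives f(η) = (36*η + 5/17)/(η**2 - 9*η/8 + 10/7)**3, whose expansion matches every shown term.
Denominator factor (η**2 - 9*η/8 + 10/7)^3: discriminant -1993/448, complex-conjugate roots (9/16) + ((1/112)*sqrt(13951))*i and (9/16) - ((1/112)*sqrt(13951))*i; poles of order 3, moduli (1/7)*sqrt(70) and (1/7)*sqrt(70).
The radius of convergence is the smallest modulus among the singular points: (1/7)*sqrt(70).


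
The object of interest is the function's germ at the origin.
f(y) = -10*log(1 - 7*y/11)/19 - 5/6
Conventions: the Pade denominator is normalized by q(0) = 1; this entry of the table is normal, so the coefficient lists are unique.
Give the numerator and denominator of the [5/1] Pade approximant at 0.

Taylor coefficients needed (expand at 0): a_0 = -5/6, a_1 = 70/209, a_2 = 245/2299, a_3 = 3430/75867, a_4 = 12005/556358, a_5 = 33614/3059969, a_6 = 588245/100978977.
Write the denominator as Q(y) = 1 + q1*y. Requiring Q*f - P = O(y^7) with deg P <= 5 kills the coefficients of y^6..y^6 in Q*f:
  y^6: a_6 + q1*a_5 = 0, i.e. 588245/100978977 + (33614/3059969)*q1 = 0.
Solving this linear system: q1 = -35/66.
The numerator is Q*f truncated at degree 5: P0 = a_0 = -5/6; P1 = a_1 + q1*a_0 = 5845/7524; P2 = a_2 + q1*a_1 = -490/6897; P3 = a_3 + q1*a_2 = -1715/151734; P4 = a_4 + q1*a_3 = -12005/5007222; P5 = a_5 + q1*a_4 = -16807/36719628.

The Pade approximant has numerator coefficients [-5/6, 5845/7524, -490/6897, -1715/151734, -12005/5007222, -16807/36719628]; denominator coefficients [1, -35/66].


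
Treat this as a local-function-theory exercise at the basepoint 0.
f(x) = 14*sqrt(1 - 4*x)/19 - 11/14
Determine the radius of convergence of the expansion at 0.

The radius of convergence is 1/4.

Branch term (14/19)*sqrt(1 - x/(1/4)): its argument vanishes at x = 1/4, a square-root branch point, modulus 1/4.
The radius of convergence is the smallest modulus among the singular points: 1/4.


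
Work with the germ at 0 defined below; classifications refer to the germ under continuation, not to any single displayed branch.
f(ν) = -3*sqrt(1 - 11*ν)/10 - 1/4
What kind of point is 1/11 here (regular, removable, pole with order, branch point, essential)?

The term (-3/10)*sqrt(1 - ν/(1/11)) has argument 1 - 1/11/(1/11) = 0 at 1/11: a square-root (algebraic, two-sheeted) branch point; the remaining terms are analytic or single-valued there.

The point is an algebraic (square-root) branch point.


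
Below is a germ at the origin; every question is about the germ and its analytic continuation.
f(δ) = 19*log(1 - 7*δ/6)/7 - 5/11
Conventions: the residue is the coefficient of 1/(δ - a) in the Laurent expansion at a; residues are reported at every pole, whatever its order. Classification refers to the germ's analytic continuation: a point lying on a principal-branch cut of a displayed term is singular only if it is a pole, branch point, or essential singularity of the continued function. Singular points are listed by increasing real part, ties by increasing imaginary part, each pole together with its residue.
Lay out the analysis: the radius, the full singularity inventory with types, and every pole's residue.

Branch term (19/7)*log(1 - δ/(6/7)): its argument vanishes at δ = 6/7, a logarithmic branch point, modulus 6/7.
The radius of convergence is the smallest modulus among the singular points: 6/7.

Radius of convergence at 0: 6/7.
At 6/7: a logarithmic branch point.


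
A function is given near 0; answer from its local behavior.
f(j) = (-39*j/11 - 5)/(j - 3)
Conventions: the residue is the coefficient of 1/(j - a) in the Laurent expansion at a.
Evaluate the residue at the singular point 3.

At the order-1 pole 3 set g(j) = (j - (3))*f(j) = -39*j/11 - 5.
Simple pole: residue = g(a) at a = 3, which is -172/11.

The residue is -172/11.


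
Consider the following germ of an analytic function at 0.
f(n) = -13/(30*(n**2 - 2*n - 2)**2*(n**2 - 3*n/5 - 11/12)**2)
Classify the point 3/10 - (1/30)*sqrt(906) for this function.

The point is a pole of order 2.

The denominator factor n**2 - 3*n/5 - 11/12 vanishes at 3/10 - (1/30)*sqrt(906) and appears to the power 2; the numerator there equals -13/30, nonzero, and no other factor vanishes.
Hence a pole whose order is the multiplicity, 2.


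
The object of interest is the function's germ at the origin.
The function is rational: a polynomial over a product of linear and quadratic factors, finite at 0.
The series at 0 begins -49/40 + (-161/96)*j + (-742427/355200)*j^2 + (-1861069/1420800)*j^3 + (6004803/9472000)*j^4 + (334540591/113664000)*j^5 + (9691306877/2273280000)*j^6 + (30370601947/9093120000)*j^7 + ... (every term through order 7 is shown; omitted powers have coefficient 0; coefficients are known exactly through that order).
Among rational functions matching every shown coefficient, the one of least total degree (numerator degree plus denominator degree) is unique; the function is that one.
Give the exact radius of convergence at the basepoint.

The radius of convergence is (1/7)*sqrt(35).

No rational of total degree below 4 reproduces all 8 coefficients; solving the [2/2] Pade equations on them gives f(j) = (-23*j**2/37 + j/3 - 7/8)/(j**2 - 5*j/4 + 5/7), whose expansion matches every shown term.
Denominator factor (j**2 - 5*j/4 + 5/7): discriminant -145/112, complex-conjugate roots (5/8) + ((1/56)*sqrt(1015))*i and (5/8) - ((1/56)*sqrt(1015))*i; poles of order 1, moduli (1/7)*sqrt(35) and (1/7)*sqrt(35).
The radius of convergence is the smallest modulus among the singular points: (1/7)*sqrt(35).


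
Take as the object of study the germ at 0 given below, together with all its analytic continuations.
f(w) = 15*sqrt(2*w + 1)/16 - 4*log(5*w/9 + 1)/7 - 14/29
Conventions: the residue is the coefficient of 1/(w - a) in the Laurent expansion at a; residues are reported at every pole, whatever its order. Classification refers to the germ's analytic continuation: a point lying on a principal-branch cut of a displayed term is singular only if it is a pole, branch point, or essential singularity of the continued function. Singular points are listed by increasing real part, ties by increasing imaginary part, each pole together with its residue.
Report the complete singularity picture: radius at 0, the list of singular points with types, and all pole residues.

Radius of convergence at 0: 1/2.
At -9/5: a logarithmic branch point.
At -1/2: an algebraic (square-root) branch point.

Branch term (-4/7)*log(1 - w/(-9/5)): its argument vanishes at w = -9/5, a logarithmic branch point, modulus 9/5.
Branch term (15/16)*sqrt(1 - w/(-1/2)): its argument vanishes at w = -1/2, a square-root branch point, modulus 1/2.
The radius of convergence is the smallest modulus among the singular points: 1/2.
List the singular points by increasing real part (a conjugate pair: the negative imaginary part first).


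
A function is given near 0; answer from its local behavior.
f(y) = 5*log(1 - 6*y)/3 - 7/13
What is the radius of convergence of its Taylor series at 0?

Branch term (5/3)*log(1 - y/(1/6)): its argument vanishes at y = 1/6, a logarithmic branch point, modulus 1/6.
The radius of convergence is the smallest modulus among the singular points: 1/6.

The radius of convergence is 1/6.


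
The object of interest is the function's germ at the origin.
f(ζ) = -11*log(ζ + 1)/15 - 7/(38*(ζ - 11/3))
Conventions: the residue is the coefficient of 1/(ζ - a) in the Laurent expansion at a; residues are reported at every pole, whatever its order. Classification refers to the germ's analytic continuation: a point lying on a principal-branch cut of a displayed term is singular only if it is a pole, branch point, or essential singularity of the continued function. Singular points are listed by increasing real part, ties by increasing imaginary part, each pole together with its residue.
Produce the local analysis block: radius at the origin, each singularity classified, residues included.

Radius of convergence at 0: 1.
At -1: a logarithmic branch point.
At 11/3: a pole of order 1; residue -7/38.

Denominator factor (ζ - 11/3): pole of order 1 at 11/3, modulus 11/3.
Branch term (-11/15)*log(1 - ζ/(-1)): its argument vanishes at ζ = -1, a logarithmic branch point, modulus 1.
The radius of convergence is the smallest modulus among the singular points: 1.
The branch term is analytic at 11/3 and contributes nothing to the residue; only the rational part matters.
At the order-1 pole 11/3 set g(ζ) = (ζ - (11/3))*(rational part) = -7/38.
Simple pole: residue = g(a) at a = 11/3, which is -7/38.
List the singular points by increasing real part (a conjugate pair: the negative imaginary part first).


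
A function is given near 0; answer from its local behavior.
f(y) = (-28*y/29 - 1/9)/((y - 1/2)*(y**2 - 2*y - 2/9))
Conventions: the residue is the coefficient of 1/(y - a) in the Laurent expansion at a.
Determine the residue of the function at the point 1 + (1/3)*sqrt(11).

The residue is -62/203 - (201/2233)*sqrt(11).

The factor y**2 - 2*y - 2/9 splits as (y - a)(y - a') with a = 1 + (1/3)*sqrt(11), a' = 1 - (1/3)*sqrt(11). At the order-1 pole a set g(y) = (y - a)*f(y) = [(-28*y/29 - 1/9)/(y - 1/2)] / (y - a').
Simple pole: residue = g(a) at a = 1 + (1/3)*sqrt(11), which is -62/203 - (201/2233)*sqrt(11).


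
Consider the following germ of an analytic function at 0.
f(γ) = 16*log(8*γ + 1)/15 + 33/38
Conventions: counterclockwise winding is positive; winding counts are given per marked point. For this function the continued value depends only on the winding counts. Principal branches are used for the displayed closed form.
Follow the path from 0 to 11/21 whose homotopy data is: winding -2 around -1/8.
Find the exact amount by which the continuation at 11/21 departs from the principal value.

The rational part is single-valued and drops out of the difference; each branch term changes only by its own monodromy.
(16/15)*log(1 - γ/(-1/8)): each positive loop around -1/8 adds 2*pi*i to the log, so winding -2 contributes (16/15)*(-2)*2*pi*i = -(64/15)*pi*i.
Summing the contributions at γ = 11/21 gives -(64/15)*pi*i.

Continued minus principal equals -(64/15)*pi*i.


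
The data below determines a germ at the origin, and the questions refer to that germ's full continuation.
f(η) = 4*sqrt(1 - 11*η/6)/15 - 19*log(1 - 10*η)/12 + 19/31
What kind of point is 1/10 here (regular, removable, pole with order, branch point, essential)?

The term (-19/12)*log(1 - η/(1/10)) has argument 1 - 1/10/(1/10) = 0 at 1/10: a logarithmic (infinitely-sheeted) branch point; the remaining terms are analytic or single-valued there.

The point is a logarithmic branch point.


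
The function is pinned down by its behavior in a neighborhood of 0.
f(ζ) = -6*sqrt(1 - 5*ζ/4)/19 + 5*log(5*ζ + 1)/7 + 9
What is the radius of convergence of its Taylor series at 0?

The radius of convergence is 1/5.

Branch term (5/7)*log(1 - ζ/(-1/5)): its argument vanishes at ζ = -1/5, a logarithmic branch point, modulus 1/5.
Branch term (-6/19)*sqrt(1 - ζ/(4/5)): its argument vanishes at ζ = 4/5, a square-root branch point, modulus 4/5.
The radius of convergence is the smallest modulus among the singular points: 1/5.


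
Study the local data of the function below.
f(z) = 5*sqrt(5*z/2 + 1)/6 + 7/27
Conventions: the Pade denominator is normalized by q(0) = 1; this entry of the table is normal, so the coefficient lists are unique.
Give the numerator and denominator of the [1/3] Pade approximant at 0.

Taylor coefficients needed (expand at 0): a_0 = 59/54, a_1 = 25/24, a_2 = -125/192, a_3 = 625/768, a_4 = -15625/12288.
Write the denominator as Q(z) = 1 + q1*z + q2*z^2 + q3*z^3. Requiring Q*f - P = O(z^5) with deg P <= 1 kills the coefficients of z^2..z^4 in Q*f:
  z^2: a_2 + q1*a_1 + q2*a_0 = 0, i.e. -125/192 + (25/24)*q1 + (59/54)*q2 = 0.
  z^3: a_3 + q1*a_2 + q2*a_1 + q3*a_0 = 0, i.e. 625/768 + (-125/192)*q1 + (25/24)*q2 + (59/54)*q3 = 0.
  z^4: a_4 + q1*a_3 + q2*a_2 + q3*a_1 = 0, i.e. -15625/12288 + (625/768)*q1 + (-125/192)*q2 + (25/24)*q3 = 0.
Solving this linear system: q1 = 207175/205456, q2 = -300375/821824, q3 = 1344375/6574592.
The numerator is Q*f truncated at degree 1: P0 = a_0 = 59/54; P1 = a_1 + q1*a_0 = 23780225/11094624.

The Pade approximant has numerator coefficients [59/54, 23780225/11094624]; denominator coefficients [1, 207175/205456, -300375/821824, 1344375/6574592].


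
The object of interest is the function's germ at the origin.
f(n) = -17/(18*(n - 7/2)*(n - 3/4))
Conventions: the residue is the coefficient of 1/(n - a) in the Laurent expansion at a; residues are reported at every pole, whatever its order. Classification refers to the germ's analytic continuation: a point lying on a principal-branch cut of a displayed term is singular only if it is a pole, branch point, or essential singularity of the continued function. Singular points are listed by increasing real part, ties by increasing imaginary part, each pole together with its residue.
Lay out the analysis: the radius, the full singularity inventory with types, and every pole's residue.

Radius of convergence at 0: 3/4.
At 3/4: a pole of order 1; residue 34/99.
At 7/2: a pole of order 1; residue -34/99.

Denominator factor (n - 7/2): pole of order 1 at 7/2, modulus 7/2.
Denominator factor (n - 3/4): pole of order 1 at 3/4, modulus 3/4.
The radius of convergence is the smallest modulus among the singular points: 3/4.
At the order-1 pole 3/4 set g(n) = (n - (3/4))*f(n) = -17/(18*(n - 7/2)).
Simple pole: residue = g(a) at a = 3/4, which is 34/99.
At the order-1 pole 7/2 set g(n) = (n - (7/2))*f(n) = -17/(18*(n - 3/4)).
Simple pole: residue = g(a) at a = 7/2, which is -34/99.
List the singular points by increasing real part (a conjugate pair: the negative imaginary part first).


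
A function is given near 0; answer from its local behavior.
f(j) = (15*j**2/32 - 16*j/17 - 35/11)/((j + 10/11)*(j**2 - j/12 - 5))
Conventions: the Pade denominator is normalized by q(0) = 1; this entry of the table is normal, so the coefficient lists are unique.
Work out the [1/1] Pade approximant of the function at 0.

Taylor coefficients needed (expand at 0): a_0 = 7/10, a_1 = -5861/10200, a_2 = 814801/1224000.
Write the denominator as Q(j) = 1 + q1*j. Requiring Q*f - P = O(j^3) with deg P <= 1 kills the coefficients of j^2..j^2 in Q*f:
  j^2: a_2 + q1*a_1 = 0, i.e. 814801/1224000 + (-5861/10200)*q1 = 0.
Solving this linear system: q1 = 814801/703320.
The numerator is Q*f truncated at degree 1: P0 = a_0 = 7/10; P1 = a_1 + q1*a_0 = 9419559/39854800.

The Pade approximant has numerator coefficients [7/10, 9419559/39854800]; denominator coefficients [1, 814801/703320].


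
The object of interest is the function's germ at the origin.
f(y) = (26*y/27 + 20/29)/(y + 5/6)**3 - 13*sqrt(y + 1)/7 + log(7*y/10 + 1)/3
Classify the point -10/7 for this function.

The term (1/3)*log(1 - y/(-10/7)) has argument 1 - -10/7/(-10/7) = 0 at -10/7: a logarithmic (infinitely-sheeted) branch point; the remaining terms are analytic or single-valued there.

The point is a logarithmic branch point.
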